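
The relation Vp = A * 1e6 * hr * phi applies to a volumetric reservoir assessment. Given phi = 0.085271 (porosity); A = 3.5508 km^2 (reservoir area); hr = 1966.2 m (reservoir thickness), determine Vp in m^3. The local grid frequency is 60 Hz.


Vp = A * 1e6 * hr * phi
Vp = 3.5508 * 1e6 * 1966.2 * 0.085271
Vp = 5.9533e+08 m^3


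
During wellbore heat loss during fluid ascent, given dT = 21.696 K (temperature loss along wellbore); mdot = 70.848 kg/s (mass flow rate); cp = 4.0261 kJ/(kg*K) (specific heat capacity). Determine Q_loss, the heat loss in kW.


Q_loss = mdot * cp * dT
Q_loss = 70.848 * 4.0261 * 21.696
Q_loss = 6188.6 kW


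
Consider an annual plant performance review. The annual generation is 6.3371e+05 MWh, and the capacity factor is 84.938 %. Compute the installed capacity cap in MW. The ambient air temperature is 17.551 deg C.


cap = E_a / (CF/100 * 8760)
cap = 6.3371e+05 / (84.938/100 * 8760)
cap = 85.170 MW


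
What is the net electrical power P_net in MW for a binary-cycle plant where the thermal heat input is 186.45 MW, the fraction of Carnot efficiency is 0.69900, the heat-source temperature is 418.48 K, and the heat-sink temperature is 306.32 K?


Step 1: eta = (1 - Tc/Th)*f = (1 - 306.32/418.48)*0.699 = 0.1873443
Step 2: P_net = eta * Q_in = 0.1873443 * 186.45 = 34.930 MW
P_net = 34.930 MW


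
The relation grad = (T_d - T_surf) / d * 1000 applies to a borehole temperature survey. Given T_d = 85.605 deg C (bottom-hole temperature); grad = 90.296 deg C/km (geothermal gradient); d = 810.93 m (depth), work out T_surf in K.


T_surf = T_d - grad * d / 1000
T_surf = 85.605 - 90.296 * 810.93 / 1000
T_surf = 12.38126 deg C
Convert to K: 12.38126 + 273.15 = 285.53 K
T_surf = 285.53 K


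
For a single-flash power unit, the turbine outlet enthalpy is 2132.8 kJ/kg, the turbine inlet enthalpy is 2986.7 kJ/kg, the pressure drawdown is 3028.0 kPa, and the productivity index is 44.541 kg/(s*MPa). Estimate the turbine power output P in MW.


Step 1: mdot = PI * dP / 1000 = 44.541 * 3028.0 / 1000 = 134.8701 kg/s
Step 2: P = mdot*(h_in - h_out)/1000 = 134.8701*(2986.7 - 2132.8)/1000 = 115.17 MW
P = 115.17 MW


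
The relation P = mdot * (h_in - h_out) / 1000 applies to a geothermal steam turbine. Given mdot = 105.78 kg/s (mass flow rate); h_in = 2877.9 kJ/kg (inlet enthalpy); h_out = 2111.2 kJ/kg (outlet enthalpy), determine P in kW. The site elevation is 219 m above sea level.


P = mdot * (h_in - h_out) / 1000
P = 105.78 * (2877.9 - 2111.2) / 1000
P = 81.10153 MW
Convert: 81.10153 MW * 1000.0 = 81102 kW
P = 81102 kW


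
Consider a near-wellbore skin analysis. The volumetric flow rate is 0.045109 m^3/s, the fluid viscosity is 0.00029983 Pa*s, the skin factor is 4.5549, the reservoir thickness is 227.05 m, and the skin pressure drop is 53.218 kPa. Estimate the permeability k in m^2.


k = S*q*mu / (2*pi*dP_s*1000*hr)
k = 4.5549*0.045109*0.00029983 / (2*pi*53.218*1000*227.05)
k = 8.1144e-13 m^2


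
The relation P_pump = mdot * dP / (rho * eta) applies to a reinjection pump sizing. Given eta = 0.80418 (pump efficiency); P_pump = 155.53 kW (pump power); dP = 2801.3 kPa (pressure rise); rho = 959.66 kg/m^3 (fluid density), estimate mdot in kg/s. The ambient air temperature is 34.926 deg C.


mdot = P_pump * rho * eta / dP
mdot = 155.53 * 959.66 * 0.80418 / 2801.3
mdot = 42.847 kg/s


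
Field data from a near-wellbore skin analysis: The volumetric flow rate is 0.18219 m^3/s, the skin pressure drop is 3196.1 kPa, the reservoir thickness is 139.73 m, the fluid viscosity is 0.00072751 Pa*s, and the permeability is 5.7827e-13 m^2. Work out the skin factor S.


S = dP_s * 1000 * 2*pi*k*hr / (q*mu)
S = 3196.1 * 1000 * 2*pi*5.7827e-13*139.73 / (0.18219*0.00072751)
S = 12.242


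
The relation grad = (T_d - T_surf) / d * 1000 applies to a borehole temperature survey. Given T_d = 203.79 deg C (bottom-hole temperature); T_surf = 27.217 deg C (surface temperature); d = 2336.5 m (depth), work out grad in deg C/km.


grad = (T_d - T_surf) / d * 1000
grad = (203.79 - 27.217) / 2336.5 * 1000
grad = 75.572 deg C/km


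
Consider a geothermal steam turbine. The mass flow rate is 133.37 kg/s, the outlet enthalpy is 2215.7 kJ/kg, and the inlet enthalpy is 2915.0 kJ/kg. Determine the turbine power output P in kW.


P = mdot * (h_in - h_out) / 1000
P = 133.37 * (2915.0 - 2215.7) / 1000
P = 93.26564 MW
Convert: 93.26564 MW * 1000.0 = 93266 kW
P = 93266 kW


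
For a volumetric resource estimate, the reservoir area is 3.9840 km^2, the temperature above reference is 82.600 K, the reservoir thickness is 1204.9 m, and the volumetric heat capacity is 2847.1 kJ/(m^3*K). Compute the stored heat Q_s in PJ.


Step 1: Vr = A*1e6*hr = 3.984*1e6*1204.9 = 4.800322e+09 m^3
Step 2: Q_s = Vr*rhoc*dT/1e12 = 4.800322e+09*2847.1*82.6/1e12 = 1128.9 PJ
Q_s = 1128.9 PJ


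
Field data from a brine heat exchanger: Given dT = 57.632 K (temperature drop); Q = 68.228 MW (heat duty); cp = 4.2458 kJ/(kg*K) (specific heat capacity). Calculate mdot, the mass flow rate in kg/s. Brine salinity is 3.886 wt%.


mdot = Q * 1000 / (cp * dT)
mdot = 68.228 * 1000 / (4.2458 * 57.632)
mdot = 278.83 kg/s


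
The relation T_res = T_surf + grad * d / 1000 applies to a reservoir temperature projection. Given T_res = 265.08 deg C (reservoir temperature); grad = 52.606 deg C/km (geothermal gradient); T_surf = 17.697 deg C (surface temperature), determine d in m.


d = (T_res - T_surf) / grad * 1000
d = (265.08 - 17.697) / 52.606 * 1000
d = 4702.6 m


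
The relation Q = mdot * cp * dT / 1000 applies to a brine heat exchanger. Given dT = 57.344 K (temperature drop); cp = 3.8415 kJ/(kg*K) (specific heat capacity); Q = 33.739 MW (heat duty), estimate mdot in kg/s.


mdot = Q * 1000 / (cp * dT)
mdot = 33.739 * 1000 / (3.8415 * 57.344)
mdot = 153.16 kg/s


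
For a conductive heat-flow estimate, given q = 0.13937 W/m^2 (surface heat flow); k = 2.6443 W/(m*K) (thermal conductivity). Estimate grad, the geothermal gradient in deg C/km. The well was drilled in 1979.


grad = q * 1000 / k
grad = 0.13937 * 1000 / 2.6443
grad = 52.706 deg C/km


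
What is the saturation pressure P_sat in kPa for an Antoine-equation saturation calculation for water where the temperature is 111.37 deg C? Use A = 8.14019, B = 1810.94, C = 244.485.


P_sat = 10^(A - B/(C + T)) / 760 * 0.101325
P_sat = 10^(8.14019 - 1810.94/(244.485 + 111.37)) / 760 * 0.101325
P_sat = 0.1500065 MPa
Convert: 0.1500065 MPa * 1000.0 = 150.01 kPa
P_sat = 150.01 kPa


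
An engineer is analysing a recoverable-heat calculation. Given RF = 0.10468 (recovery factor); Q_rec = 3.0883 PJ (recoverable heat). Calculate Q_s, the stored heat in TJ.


Q_s = Q_rec / RF
Q_s = 3.0883 / 0.10468
Q_s = 29.50229 PJ
Convert: 29.50229 PJ * 1000.0 = 29502 TJ
Q_s = 29502 TJ


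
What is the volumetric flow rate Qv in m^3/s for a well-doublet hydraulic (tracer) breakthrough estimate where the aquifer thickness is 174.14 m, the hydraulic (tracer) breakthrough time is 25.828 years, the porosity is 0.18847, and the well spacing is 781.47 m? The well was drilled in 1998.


Qv = pi*hr*phi*L^2 / (3*t_bt*365.25*86400)
Qv = pi*174.14*0.18847*781.47^2 / (3*25.828*365.25*86400)
Qv = 0.025751 m^3/s


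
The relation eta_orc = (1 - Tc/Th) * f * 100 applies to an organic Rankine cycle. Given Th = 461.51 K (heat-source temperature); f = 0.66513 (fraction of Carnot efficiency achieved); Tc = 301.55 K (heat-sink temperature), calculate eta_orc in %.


eta_orc = (1 - Tc/Th) * f * 100
eta_orc = (1 - 301.55/461.51) * 0.66513 * 100
eta_orc = 23.053 %


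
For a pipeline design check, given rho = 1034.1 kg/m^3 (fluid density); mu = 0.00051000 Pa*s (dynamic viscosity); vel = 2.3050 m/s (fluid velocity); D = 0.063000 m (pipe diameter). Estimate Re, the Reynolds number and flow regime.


Step 1: Re = rho*vel*D/mu = 1034.1*2.305*0.063/0.00051 = 2.9444e+05
Step 2: Re = 2.9444e+05 > 4000, so flow is turbulent.
Re = 2.9444e+05 (turbulent)


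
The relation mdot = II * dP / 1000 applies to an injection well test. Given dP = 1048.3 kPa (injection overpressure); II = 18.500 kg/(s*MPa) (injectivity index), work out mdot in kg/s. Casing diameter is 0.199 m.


mdot = II * dP / 1000
mdot = 18.500 * 1048.3 / 1000
mdot = 19.394 kg/s


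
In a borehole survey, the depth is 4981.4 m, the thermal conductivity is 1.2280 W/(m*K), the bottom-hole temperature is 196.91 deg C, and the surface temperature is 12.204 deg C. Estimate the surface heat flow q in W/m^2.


Step 1: grad = (T_d - T_surf)/d * 1000 = (196.91 - 12.204)/4981.4 * 1000 = 37.07913 deg C/km
Step 2: q = k * grad / 1000 = 1.228 * 37.07913 / 1000 = 0.045533 W/m^2
q = 0.045533 W/m^2


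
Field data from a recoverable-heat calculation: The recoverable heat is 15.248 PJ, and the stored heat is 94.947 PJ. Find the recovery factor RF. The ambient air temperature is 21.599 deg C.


RF = Q_rec / Q_s
RF = 15.248 / 94.947
RF = 0.16059


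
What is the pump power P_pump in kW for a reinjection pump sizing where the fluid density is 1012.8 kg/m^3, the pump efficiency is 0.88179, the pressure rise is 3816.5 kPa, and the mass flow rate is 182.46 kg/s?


P_pump = mdot * dP / (rho * eta)
P_pump = 182.46 * 3816.5 / (1012.8 * 0.88179)
P_pump = 779.73 kW


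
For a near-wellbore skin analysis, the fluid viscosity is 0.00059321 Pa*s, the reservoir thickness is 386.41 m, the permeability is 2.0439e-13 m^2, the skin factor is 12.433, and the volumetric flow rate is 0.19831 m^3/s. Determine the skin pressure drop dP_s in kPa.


dP_s = S * q * mu / (2*pi*k*hr) / 1000
dP_s = 12.433 * 0.19831 * 0.00059321 / (2*pi*2.0439e-13*386.41) / 1000
dP_s = 2947.4 kPa


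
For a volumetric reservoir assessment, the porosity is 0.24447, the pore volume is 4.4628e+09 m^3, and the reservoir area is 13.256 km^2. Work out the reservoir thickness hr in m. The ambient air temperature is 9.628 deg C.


hr = Vp / (A * 1e6 * phi)
hr = 4.4628e+09 / (13.256 * 1e6 * 0.24447)
hr = 1377.1 m


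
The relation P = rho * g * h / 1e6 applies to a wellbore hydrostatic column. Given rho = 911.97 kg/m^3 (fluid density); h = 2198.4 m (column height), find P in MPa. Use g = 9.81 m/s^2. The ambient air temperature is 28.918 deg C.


P = rho * g * h / 1e6
P = 911.97 * 9.81 * 2198.4 / 1e6
P = 19.668 MPa


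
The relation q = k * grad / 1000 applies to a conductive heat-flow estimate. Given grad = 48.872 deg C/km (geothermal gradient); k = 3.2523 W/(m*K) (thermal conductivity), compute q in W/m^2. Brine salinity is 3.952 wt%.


q = k * grad / 1000
q = 3.2523 * 48.872 / 1000
q = 0.15895 W/m^2


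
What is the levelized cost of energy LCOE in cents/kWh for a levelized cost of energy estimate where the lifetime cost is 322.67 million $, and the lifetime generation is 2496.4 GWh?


LCOE = C_tot / E_tot * 100
LCOE = 322.67 / 2496.4 * 100
LCOE = 12.925 cents/kWh


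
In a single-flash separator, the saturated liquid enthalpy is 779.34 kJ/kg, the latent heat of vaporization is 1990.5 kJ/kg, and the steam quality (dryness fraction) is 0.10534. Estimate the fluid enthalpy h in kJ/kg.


h = hf + x * hfg
h = 779.34 + 0.10534 * 1990.5
h = 989.02 kJ/kg


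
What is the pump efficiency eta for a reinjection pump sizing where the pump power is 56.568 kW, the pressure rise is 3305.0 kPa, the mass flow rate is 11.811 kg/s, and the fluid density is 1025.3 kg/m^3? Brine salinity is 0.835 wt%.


eta = mdot * dP / (rho * P_pump)
eta = 11.811 * 3305.0 / (1025.3 * 56.568)
eta = 0.67303


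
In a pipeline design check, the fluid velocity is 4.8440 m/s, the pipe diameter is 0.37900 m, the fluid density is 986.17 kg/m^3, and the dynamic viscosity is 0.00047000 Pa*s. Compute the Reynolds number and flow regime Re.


Step 1: Re = rho*vel*D/mu = 986.17*4.844*0.379/0.00047 = 3.8521e+06
Step 2: Re = 3.8521e+06 > 4000, so flow is turbulent.
Re = 3.8521e+06 (turbulent)


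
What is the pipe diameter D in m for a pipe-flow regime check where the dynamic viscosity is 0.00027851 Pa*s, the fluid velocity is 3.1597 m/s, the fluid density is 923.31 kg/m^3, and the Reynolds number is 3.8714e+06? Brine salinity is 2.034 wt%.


D = Re * mu / (rho * vel)
D = 3.8714e+06 * 0.00027851 / (923.31 * 3.1597)
D = 0.36959 m


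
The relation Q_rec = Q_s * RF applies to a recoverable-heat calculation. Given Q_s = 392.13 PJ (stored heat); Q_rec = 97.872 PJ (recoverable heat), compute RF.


RF = Q_rec / Q_s
RF = 97.872 / 392.13
RF = 0.24959


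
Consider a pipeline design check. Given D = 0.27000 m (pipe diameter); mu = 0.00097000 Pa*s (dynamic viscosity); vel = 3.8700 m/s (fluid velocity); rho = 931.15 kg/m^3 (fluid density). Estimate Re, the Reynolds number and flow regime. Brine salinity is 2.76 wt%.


Step 1: Re = rho*vel*D/mu = 931.15*3.87*0.27/0.00097 = 1.0031e+06
Step 2: Re = 1.0031e+06 > 4000, so flow is turbulent.
Re = 1.0031e+06 (turbulent)


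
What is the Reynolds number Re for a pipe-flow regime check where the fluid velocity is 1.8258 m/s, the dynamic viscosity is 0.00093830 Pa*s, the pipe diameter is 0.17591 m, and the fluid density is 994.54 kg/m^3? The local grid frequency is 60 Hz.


Re = rho * vel * D / mu
Re = 994.54 * 1.8258 * 0.17591 / 0.00093830
Re = 3.4043e+05


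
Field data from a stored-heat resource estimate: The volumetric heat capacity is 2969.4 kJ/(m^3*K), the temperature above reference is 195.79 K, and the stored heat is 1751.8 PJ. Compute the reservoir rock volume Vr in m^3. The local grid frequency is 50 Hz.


Vr = Q_s * 1e12 / (rhoc * dT)
Vr = 1751.8 * 1e12 / (2969.4 * 195.79)
Vr = 3.0132e+09 m^3


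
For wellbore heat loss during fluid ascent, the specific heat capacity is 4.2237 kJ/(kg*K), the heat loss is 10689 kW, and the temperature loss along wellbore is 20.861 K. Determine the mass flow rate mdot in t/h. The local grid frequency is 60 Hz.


mdot = Q_loss / (cp * dT)
mdot = 10689 / (4.2237 * 20.861)
mdot = 121.3134 kg/s
Convert: 121.3134 kg/s * 3.6 = 436.73 t/h
mdot = 436.73 t/h


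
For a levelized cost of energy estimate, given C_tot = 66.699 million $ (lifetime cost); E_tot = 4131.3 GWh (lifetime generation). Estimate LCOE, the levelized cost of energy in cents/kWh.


LCOE = C_tot / E_tot * 100
LCOE = 66.699 / 4131.3 * 100
LCOE = 1.6145 cents/kWh


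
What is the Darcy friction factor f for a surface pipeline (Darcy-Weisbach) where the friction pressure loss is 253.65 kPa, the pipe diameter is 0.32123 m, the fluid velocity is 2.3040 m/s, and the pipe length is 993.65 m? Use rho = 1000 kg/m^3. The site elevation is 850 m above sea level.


f = dP*1000 / ((L/D)*(rho*vel^2/2))
f = 253.65*1000 / ((993.65/0.32123)*(1000*2.3040^2/2))
f = 0.030895


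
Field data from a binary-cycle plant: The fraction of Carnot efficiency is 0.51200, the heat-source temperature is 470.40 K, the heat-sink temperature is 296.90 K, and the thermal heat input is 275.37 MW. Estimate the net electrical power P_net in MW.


Step 1: eta = (1 - Tc/Th)*f = (1 - 296.9/470.4)*0.512 = 0.1888435
Step 2: P_net = eta * Q_in = 0.1888435 * 275.37 = 52.002 MW
P_net = 52.002 MW


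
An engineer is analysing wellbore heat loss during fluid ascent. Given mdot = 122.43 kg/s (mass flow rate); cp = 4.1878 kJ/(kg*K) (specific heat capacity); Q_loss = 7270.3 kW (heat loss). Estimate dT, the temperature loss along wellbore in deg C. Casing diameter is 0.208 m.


dT = Q_loss / (mdot * cp)
dT = 7270.3 / (122.43 * 4.1878)
dT = 14.18008 K
Convert (temperature difference, 1 K = 1 deg C): 14.18008 K = 14.18008 deg C
dT = 14.180 deg C


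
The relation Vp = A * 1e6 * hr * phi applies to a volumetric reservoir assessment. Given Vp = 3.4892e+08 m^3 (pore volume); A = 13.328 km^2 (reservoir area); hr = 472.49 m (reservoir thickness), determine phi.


phi = Vp / (A * 1e6 * hr)
phi = 3.4892e+08 / (13.328 * 1e6 * 472.49)
phi = 0.055407


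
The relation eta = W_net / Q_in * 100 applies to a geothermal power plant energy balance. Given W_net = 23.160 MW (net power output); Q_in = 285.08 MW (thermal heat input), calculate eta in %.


eta = W_net / Q_in * 100
eta = 23.160 / 285.08 * 100
eta = 8.1240 %


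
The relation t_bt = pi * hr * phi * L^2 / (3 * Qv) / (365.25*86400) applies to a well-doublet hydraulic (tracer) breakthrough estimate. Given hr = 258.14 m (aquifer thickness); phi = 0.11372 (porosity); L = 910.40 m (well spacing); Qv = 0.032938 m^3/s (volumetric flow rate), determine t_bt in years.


t_bt = pi * hr * phi * L^2 / (3 * Qv) / (365.25*86400)
t_bt = pi * 258.14 * 0.11372 * 910.40^2 / (3 * 0.032938) / (365.25*86400)
t_bt = 24.512 years


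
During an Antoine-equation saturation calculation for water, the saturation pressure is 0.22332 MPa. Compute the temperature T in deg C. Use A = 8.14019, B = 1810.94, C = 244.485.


T = B / (A - log10(P_sat * 760 / 0.101325)) - C
T = 1810.94 / (8.14019 - log10(0.22332 * 760 / 0.101325)) - 244.485
T = 123.88 deg C


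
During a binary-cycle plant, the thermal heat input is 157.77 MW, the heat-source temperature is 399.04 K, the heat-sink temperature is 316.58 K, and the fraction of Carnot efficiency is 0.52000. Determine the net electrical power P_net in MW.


Step 1: eta = (1 - Tc/Th)*f = (1 - 316.58/399.04)*0.52 = 0.1074559
Step 2: P_net = eta * Q_in = 0.1074559 * 157.77 = 16.953 MW
P_net = 16.953 MW


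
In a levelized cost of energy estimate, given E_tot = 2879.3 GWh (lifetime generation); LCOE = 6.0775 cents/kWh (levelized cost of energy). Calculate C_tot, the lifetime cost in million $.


C_tot = LCOE / 100 * E_tot
C_tot = 6.0775 / 100 * 2879.3
C_tot = 174.99 million $


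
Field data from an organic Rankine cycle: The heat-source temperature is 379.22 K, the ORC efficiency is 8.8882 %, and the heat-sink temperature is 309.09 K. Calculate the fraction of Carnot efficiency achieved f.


f = (eta_orc/100) / (1 - Tc/Th)
f = (8.8882/100) / (1 - 309.09/379.22)
f = 0.48062


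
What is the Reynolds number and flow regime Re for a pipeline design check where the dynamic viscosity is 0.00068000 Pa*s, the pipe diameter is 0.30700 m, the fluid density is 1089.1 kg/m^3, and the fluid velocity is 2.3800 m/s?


Step 1: Re = rho*vel*D/mu = 1089.1*2.38*0.307/0.00068 = 1.1702e+06
Step 2: Re = 1.1702e+06 > 4000, so flow is turbulent.
Re = 1.1702e+06 (turbulent)


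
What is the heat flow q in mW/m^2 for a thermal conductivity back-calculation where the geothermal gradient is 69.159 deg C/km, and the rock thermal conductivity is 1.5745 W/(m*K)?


q = k * grad / 1000
q = 1.5745 * 69.159 / 1000
q = 0.1088908 W/m^2
Convert: 0.1088908 W/m^2 * 1000.0 = 108.89 mW/m^2
q = 108.89 mW/m^2


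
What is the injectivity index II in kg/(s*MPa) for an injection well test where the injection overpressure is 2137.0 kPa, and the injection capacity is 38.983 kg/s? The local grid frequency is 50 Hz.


II = mdot * 1000 / dP
II = 38.983 * 1000 / 2137.0
II = 18.242 kg/(s*MPa)


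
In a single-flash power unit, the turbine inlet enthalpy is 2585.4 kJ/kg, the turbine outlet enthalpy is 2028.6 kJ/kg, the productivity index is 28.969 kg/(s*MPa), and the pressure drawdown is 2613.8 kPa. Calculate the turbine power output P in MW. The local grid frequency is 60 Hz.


Step 1: mdot = PI * dP / 1000 = 28.969 * 2613.8 / 1000 = 75.71917 kg/s
Step 2: P = mdot*(h_in - h_out)/1000 = 75.71917*(2585.4 - 2028.6)/1000 = 42.160 MW
P = 42.160 MW


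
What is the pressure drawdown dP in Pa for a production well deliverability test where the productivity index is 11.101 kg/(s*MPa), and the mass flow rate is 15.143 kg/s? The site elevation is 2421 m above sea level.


dP = mdot * 1000 / PI
dP = 15.143 * 1000 / 11.101
dP = 1364.111 kPa
Convert: 1364.111 kPa * 1000.0 = 1.3641e+06 Pa
dP = 1.3641e+06 Pa


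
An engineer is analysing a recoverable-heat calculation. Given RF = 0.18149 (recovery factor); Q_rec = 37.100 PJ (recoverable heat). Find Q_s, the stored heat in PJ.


Q_s = Q_rec / RF
Q_s = 37.100 / 0.18149
Q_s = 204.42 PJ


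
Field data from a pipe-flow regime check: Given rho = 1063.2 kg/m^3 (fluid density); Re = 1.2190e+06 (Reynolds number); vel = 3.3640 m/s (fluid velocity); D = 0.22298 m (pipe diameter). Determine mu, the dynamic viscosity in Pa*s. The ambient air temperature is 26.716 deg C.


mu = rho * vel * D / Re
mu = 1063.2 * 3.3640 * 0.22298 / 1.2190e+06
mu = 0.00065423 Pa*s


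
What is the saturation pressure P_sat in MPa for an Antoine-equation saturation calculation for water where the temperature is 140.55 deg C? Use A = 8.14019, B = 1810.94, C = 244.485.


P_sat = 10^(A - B/(C + T)) / 760 * 0.101325
P_sat = 10^(8.14019 - 1810.94/(244.485 + 140.55)) / 760 * 0.101325
P_sat = 0.36457 MPa


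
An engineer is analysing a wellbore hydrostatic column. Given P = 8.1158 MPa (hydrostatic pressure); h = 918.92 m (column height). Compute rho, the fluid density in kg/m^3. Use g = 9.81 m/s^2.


rho = P * 1e6 / (g * h)
rho = 8.1158 * 1e6 / (9.81 * 918.92)
rho = 900.29 kg/m^3


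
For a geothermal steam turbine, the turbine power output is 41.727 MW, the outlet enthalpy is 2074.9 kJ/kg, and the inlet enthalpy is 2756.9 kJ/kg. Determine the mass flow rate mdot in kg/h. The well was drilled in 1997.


mdot = P * 1000 / (h_in - h_out)
mdot = 41.727 * 1000 / (2756.9 - 2074.9)
mdot = 61.18328 kg/s
Convert: 61.18328 kg/s * 3600.0 = 2.2026e+05 kg/h
mdot = 2.2026e+05 kg/h


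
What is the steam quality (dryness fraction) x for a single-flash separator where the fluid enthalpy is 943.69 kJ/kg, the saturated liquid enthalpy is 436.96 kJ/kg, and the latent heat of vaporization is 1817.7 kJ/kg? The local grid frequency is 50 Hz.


x = (h - hf) / hfg
x = (943.69 - 436.96) / 1817.7
x = 0.27878


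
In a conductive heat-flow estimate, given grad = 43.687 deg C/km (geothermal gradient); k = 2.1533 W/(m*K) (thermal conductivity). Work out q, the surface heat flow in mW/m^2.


q = k * grad / 1000
q = 2.1533 * 43.687 / 1000
q = 0.09407122 W/m^2
Convert: 0.09407122 W/m^2 * 1000.0 = 94.071 mW/m^2
q = 94.071 mW/m^2


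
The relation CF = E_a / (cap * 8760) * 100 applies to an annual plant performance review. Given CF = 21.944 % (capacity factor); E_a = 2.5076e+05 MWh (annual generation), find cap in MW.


cap = E_a / (CF/100 * 8760)
cap = 2.5076e+05 / (21.944/100 * 8760)
cap = 130.45 MW


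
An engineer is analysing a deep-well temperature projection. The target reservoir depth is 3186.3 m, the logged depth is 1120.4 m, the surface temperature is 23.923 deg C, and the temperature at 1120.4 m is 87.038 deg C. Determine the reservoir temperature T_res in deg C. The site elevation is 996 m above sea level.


Step 1: grad = (T_d1 - T_surf)/d1 * 1000 = (87.038 - 23.923)/1120.4 * 1000 = 56.33256 deg C/km
Step 2: T_res = T_surf + grad*d2/1000 = 23.923 + 56.33256*3186.3/1000 = 203.42 deg C
T_res = 203.42 deg C


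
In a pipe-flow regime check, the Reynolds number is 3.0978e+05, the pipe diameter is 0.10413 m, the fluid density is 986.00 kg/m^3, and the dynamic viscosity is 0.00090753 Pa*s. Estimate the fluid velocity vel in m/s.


vel = Re * mu / (rho * D)
vel = 3.0978e+05 * 0.00090753 / (986.00 * 0.10413)
vel = 2.7382 m/s


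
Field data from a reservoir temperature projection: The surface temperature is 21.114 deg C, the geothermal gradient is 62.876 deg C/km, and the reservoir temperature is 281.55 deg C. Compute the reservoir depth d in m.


d = (T_res - T_surf) / grad * 1000
d = (281.55 - 21.114) / 62.876 * 1000
d = 4142.1 m


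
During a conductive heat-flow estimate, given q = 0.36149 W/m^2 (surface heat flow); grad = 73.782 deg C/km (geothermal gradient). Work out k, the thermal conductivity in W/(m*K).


k = q * 1000 / grad
k = 0.36149 * 1000 / 73.782
k = 4.8994 W/(m*K)


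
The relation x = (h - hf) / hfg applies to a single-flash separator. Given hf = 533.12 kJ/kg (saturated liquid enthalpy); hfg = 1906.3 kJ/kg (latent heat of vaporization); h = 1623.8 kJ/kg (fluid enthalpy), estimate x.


x = (h - hf) / hfg
x = (1623.8 - 533.12) / 1906.3
x = 0.57214


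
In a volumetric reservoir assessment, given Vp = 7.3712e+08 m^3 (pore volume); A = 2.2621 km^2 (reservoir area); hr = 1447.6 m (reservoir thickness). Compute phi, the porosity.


phi = Vp / (A * 1e6 * hr)
phi = 7.3712e+08 / (2.2621 * 1e6 * 1447.6)
phi = 0.22510


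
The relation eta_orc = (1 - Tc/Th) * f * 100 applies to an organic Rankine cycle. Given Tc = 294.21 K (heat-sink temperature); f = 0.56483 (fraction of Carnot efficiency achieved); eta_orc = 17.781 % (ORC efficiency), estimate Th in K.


Th = Tc / (1 - (eta_orc/100)/f)
Th = 294.21 / (1 - (17.781/100)/0.56483)
Th = 429.38 K


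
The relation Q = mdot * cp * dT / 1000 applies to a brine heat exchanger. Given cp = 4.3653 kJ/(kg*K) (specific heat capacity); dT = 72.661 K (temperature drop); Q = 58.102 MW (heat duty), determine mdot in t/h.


mdot = Q * 1000 / (cp * dT)
mdot = 58.102 * 1000 / (4.3653 * 72.661)
mdot = 183.1790 kg/s
Convert: 183.1790 kg/s * 3.6 = 659.44 t/h
mdot = 659.44 t/h


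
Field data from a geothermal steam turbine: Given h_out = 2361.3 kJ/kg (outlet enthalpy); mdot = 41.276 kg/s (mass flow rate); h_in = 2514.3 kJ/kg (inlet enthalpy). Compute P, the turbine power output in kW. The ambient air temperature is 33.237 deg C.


P = mdot * (h_in - h_out) / 1000
P = 41.276 * (2514.3 - 2361.3) / 1000
P = 6.315228 MW
Convert: 6.315228 MW * 1000.0 = 6315.2 kW
P = 6315.2 kW


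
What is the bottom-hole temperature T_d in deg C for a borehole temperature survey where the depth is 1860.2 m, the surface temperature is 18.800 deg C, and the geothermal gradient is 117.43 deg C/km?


T_d = T_surf + grad * d / 1000
T_d = 18.800 + 117.43 * 1860.2 / 1000
T_d = 237.24 deg C


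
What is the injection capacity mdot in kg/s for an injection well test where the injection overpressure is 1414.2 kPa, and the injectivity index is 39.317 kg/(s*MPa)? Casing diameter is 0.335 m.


mdot = II * dP / 1000
mdot = 39.317 * 1414.2 / 1000
mdot = 55.602 kg/s


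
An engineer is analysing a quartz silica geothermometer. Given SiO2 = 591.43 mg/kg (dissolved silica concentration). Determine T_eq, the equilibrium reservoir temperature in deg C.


T_eq = 1309 / (5.19 - log10(SiO2)) - 273.15
T_eq = 1309 / (5.19 - log10(591.43)) - 273.15
T_eq = 268.18 deg C


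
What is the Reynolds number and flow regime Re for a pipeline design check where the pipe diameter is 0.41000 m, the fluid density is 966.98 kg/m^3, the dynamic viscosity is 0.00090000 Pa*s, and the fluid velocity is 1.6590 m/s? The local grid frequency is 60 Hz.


Step 1: Re = rho*vel*D/mu = 966.98*1.659*0.41/0.0009 = 7.3081e+05
Step 2: Re = 7.3081e+05 > 4000, so flow is turbulent.
Re = 7.3081e+05 (turbulent)


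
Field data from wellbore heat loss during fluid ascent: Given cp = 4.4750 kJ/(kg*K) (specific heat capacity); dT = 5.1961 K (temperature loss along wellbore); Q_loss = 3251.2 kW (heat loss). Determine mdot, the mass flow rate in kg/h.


mdot = Q_loss / (cp * dT)
mdot = 3251.2 / (4.4750 * 5.1961)
mdot = 139.8212 kg/s
Convert: 139.8212 kg/s * 3600.0 = 5.0336e+05 kg/h
mdot = 5.0336e+05 kg/h


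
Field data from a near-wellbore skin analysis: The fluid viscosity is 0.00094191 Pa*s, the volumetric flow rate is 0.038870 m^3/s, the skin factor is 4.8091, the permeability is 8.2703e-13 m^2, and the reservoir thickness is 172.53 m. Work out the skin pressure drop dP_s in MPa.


dP_s = S * q * mu / (2*pi*k*hr) / 1000
dP_s = 4.8091 * 0.038870 * 0.00094191 / (2*pi*8.2703e-13*172.53) / 1000
dP_s = 196.3912 kPa
Convert: 196.3912 kPa * 0.001 = 0.19639 MPa
dP_s = 0.19639 MPa


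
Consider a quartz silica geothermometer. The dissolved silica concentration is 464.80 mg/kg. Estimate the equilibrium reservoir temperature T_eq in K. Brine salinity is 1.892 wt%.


T_eq = 1309 / (5.19 - log10(SiO2)) - 273.15
T_eq = 1309 / (5.19 - log10(464.80)) - 273.15
T_eq = 245.7315 deg C
Convert to K: 245.7315 + 273.15 = 518.88 K
T_eq = 518.88 K


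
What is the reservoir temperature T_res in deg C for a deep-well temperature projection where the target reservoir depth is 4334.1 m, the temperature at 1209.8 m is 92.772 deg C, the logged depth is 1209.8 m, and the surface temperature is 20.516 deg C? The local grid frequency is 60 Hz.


Step 1: grad = (T_d1 - T_surf)/d1 * 1000 = (92.772 - 20.516)/1209.8 * 1000 = 59.72557 deg C/km
Step 2: T_res = T_surf + grad*d2/1000 = 20.516 + 59.72557*4334.1/1000 = 279.37 deg C
T_res = 279.37 deg C


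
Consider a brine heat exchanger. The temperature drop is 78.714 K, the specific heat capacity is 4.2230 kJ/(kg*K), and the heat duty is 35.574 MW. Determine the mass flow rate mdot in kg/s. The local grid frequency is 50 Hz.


mdot = Q * 1000 / (cp * dT)
mdot = 35.574 * 1000 / (4.2230 * 78.714)
mdot = 107.02 kg/s


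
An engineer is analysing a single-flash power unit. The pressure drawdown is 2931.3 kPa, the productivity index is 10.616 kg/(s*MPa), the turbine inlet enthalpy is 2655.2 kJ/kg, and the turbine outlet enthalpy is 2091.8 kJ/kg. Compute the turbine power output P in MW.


Step 1: mdot = PI * dP / 1000 = 10.616 * 2931.3 / 1000 = 31.11868 kg/s
Step 2: P = mdot*(h_in - h_out)/1000 = 31.11868*(2655.2 - 2091.8)/1000 = 17.532 MW
P = 17.532 MW


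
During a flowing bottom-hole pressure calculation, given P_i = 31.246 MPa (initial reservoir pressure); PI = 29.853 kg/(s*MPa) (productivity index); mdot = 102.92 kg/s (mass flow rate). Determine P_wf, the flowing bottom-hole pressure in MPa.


P_wf = P_i - mdot / PI
P_wf = 31.246 - 102.92 / 29.853
P_wf = 27.798 MPa


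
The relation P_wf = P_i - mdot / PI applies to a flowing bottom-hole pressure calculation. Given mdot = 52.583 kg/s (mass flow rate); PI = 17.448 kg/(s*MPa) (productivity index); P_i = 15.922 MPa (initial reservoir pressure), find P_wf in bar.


P_wf = P_i - mdot / PI
P_wf = 15.922 - 52.583 / 17.448
P_wf = 12.90830 MPa
Convert: 12.90830 MPa * 10.0 = 129.08 bar
P_wf = 129.08 bar


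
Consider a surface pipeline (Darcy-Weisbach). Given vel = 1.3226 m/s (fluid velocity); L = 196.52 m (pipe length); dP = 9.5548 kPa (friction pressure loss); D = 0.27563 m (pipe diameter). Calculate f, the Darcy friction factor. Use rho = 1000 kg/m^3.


f = dP*1000 / ((L/D)*(rho*vel^2/2))
f = 9.5548*1000 / ((196.52/0.27563)*(1000*1.3226^2/2))
f = 0.015322


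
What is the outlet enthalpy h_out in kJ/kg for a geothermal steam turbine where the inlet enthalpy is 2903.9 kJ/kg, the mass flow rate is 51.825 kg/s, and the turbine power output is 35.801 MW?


h_out = h_in - P * 1000 / mdot
h_out = 2903.9 - 35.801 * 1000 / 51.825
h_out = 2213.1 kJ/kg


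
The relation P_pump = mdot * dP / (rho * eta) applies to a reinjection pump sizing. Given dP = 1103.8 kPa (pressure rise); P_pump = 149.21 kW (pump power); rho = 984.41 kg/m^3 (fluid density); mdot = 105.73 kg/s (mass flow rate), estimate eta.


eta = mdot * dP / (rho * P_pump)
eta = 105.73 * 1103.8 / (984.41 * 149.21)
eta = 0.79454


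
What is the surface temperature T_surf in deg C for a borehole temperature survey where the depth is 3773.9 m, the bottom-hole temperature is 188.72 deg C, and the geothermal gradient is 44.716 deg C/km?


T_surf = T_d - grad * d / 1000
T_surf = 188.72 - 44.716 * 3773.9 / 1000
T_surf = 19.966 deg C


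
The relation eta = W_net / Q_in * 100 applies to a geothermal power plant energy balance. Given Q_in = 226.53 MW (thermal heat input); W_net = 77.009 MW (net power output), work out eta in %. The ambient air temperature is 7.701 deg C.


eta = W_net / Q_in * 100
eta = 77.009 / 226.53 * 100
eta = 33.995 %


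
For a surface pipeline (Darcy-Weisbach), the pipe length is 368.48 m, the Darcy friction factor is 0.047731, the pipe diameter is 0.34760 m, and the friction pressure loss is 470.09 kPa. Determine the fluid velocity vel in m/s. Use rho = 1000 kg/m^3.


vel = sqrt(dP*1000*2*D / (f*L*rho))
vel = sqrt(470.09*1000*2*0.34760 / (0.047731*368.48*1000))
vel = 4.3106 m/s


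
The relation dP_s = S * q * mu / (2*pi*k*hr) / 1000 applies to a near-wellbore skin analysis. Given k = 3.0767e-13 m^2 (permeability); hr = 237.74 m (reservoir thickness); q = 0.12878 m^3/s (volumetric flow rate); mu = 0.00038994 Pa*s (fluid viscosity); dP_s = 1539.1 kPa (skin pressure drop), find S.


S = dP_s * 1000 * 2*pi*k*hr / (q*mu)
S = 1539.1 * 1000 * 2*pi*3.0767e-13*237.74 / (0.12878*0.00038994)
S = 14.086


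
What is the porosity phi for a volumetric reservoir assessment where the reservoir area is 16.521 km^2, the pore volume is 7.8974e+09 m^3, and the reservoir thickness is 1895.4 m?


phi = Vp / (A * 1e6 * hr)
phi = 7.8974e+09 / (16.521 * 1e6 * 1895.4)
phi = 0.25220


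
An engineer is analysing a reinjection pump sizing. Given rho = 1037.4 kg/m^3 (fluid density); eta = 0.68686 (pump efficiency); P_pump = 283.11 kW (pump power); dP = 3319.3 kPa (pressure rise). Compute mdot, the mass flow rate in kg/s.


mdot = P_pump * rho * eta / dP
mdot = 283.11 * 1037.4 * 0.68686 / 3319.3
mdot = 60.775 kg/s


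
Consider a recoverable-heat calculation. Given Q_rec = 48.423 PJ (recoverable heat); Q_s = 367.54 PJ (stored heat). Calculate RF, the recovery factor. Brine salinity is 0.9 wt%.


RF = Q_rec / Q_s
RF = 48.423 / 367.54
RF = 0.13175


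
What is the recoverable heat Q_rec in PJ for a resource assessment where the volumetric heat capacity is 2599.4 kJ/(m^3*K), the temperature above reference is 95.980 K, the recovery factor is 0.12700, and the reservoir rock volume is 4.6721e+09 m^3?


Step 1: Q_s = Vr*rhoc*dT/1e12 = 4.6721e+09*2599.4*95.98/1e12 = 1165.644 PJ
Step 2: Q_rec = Q_s * RF = 1165.644 * 0.127 = 148.04 PJ
Q_rec = 148.04 PJ


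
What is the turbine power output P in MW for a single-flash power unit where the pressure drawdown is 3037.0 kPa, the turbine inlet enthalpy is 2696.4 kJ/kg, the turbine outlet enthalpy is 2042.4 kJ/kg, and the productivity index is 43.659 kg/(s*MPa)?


Step 1: mdot = PI * dP / 1000 = 43.659 * 3037.0 / 1000 = 132.5924 kg/s
Step 2: P = mdot*(h_in - h_out)/1000 = 132.5924*(2696.4 - 2042.4)/1000 = 86.715 MW
P = 86.715 MW


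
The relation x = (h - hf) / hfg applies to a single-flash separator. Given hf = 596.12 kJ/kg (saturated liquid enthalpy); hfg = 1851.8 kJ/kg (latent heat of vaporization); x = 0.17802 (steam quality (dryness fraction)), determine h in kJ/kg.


h = hf + x * hfg
h = 596.12 + 0.17802 * 1851.8
h = 925.78 kJ/kg


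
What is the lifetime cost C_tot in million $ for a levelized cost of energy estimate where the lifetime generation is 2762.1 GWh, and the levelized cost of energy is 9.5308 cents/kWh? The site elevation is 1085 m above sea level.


C_tot = LCOE / 100 * E_tot
C_tot = 9.5308 / 100 * 2762.1
C_tot = 263.25 million $


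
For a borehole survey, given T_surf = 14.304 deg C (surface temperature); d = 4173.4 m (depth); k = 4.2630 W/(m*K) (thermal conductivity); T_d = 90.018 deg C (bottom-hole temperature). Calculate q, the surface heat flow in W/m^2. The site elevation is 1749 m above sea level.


Step 1: grad = (T_d - T_surf)/d * 1000 = (90.018 - 14.304)/4173.4 * 1000 = 18.14204 deg C/km
Step 2: q = k * grad / 1000 = 4.263 * 18.14204 / 1000 = 0.077340 W/m^2
q = 0.077340 W/m^2


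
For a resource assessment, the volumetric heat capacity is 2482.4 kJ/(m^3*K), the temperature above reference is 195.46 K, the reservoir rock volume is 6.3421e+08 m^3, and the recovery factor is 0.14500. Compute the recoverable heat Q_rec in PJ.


Step 1: Q_s = Vr*rhoc*dT/1e12 = 6.3421e+08*2482.4*195.46/1e12 = 307.7250 PJ
Step 2: Q_rec = Q_s * RF = 307.7250 * 0.145 = 44.620 PJ
Q_rec = 44.620 PJ


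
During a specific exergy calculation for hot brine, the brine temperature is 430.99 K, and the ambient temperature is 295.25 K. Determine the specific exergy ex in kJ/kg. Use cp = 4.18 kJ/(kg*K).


ex = cp * ((T_b - T_0) - T_0 * ln(T_b/T_0))
ex = 4.18 * ((430.99 - 295.25) - 295.25 * ln(430.99/295.25))
ex = 100.56 kJ/kg


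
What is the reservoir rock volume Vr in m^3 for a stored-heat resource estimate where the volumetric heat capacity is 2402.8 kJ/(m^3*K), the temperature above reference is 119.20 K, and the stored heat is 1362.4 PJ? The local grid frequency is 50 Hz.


Vr = Q_s * 1e12 / (rhoc * dT)
Vr = 1362.4 * 1e12 / (2402.8 * 119.20)
Vr = 4.7568e+09 m^3


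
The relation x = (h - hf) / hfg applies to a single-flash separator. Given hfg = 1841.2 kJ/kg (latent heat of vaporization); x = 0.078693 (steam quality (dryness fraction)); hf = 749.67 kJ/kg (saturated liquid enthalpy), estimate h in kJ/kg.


h = hf + x * hfg
h = 749.67 + 0.078693 * 1841.2
h = 894.56 kJ/kg


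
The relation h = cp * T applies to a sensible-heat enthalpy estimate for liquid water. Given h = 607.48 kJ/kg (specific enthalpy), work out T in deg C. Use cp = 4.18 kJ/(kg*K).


T = h / cp
T = 607.48 / 4.18
T = 145.33 deg C


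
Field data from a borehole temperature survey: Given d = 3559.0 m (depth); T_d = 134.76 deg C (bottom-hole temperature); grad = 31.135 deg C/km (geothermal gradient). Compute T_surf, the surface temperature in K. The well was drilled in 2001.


T_surf = T_d - grad * d / 1000
T_surf = 134.76 - 31.135 * 3559.0 / 1000
T_surf = 23.95053 deg C
Convert to K: 23.95053 + 273.15 = 297.10 K
T_surf = 297.10 K


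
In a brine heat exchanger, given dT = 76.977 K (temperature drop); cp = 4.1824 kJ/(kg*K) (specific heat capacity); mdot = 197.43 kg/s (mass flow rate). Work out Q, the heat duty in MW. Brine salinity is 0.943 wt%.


Q = mdot * cp * dT / 1000
Q = 197.43 * 4.1824 * 76.977 / 1000
Q = 63.562 MW


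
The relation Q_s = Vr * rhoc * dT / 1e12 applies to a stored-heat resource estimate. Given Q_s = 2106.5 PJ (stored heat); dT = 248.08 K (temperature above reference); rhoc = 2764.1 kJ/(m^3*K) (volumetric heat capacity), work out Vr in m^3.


Vr = Q_s * 1e12 / (rhoc * dT)
Vr = 2106.5 * 1e12 / (2764.1 * 248.08)
Vr = 3.0720e+09 m^3


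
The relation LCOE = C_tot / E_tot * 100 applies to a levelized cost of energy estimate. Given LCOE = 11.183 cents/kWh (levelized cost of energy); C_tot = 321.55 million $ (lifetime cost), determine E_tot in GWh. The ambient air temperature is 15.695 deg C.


E_tot = C_tot / LCOE * 100
E_tot = 321.55 / 11.183 * 100
E_tot = 2875.3 GWh


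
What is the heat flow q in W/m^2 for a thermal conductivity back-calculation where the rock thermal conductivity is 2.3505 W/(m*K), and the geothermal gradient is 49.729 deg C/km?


q = k * grad / 1000
q = 2.3505 * 49.729 / 1000
q = 0.11689 W/m^2


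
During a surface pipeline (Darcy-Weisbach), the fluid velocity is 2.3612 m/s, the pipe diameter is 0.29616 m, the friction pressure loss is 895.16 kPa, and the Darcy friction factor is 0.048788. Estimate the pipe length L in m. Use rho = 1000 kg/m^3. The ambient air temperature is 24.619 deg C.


L = dP*1000*D / (f*rho*vel^2/2)
L = 895.16*1000*0.29616 / (0.048788*1000*2.3612^2/2)
L = 1949.3 m


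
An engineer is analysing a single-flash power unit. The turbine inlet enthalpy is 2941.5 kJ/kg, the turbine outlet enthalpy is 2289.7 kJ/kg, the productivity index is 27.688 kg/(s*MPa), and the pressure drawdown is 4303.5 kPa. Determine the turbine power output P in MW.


Step 1: mdot = PI * dP / 1000 = 27.688 * 4303.5 / 1000 = 119.1553 kg/s
Step 2: P = mdot*(h_in - h_out)/1000 = 119.1553*(2941.5 - 2289.7)/1000 = 77.665 MW
P = 77.665 MW


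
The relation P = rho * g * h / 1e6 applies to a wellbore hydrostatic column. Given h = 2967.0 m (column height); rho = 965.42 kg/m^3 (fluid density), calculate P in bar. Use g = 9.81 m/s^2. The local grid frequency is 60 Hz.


P = rho * g * h / 1e6
P = 965.42 * 9.81 * 2967.0 / 1e6
P = 28.09978 MPa
Convert: 28.09978 MPa * 10.0 = 281.00 bar
P = 281.00 bar


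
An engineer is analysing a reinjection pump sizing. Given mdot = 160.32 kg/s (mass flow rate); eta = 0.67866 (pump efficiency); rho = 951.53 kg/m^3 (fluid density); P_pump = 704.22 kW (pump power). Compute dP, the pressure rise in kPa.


dP = P_pump * rho * eta / mdot
dP = 704.22 * 951.53 * 0.67866 / 160.32
dP = 2836.6 kPa
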